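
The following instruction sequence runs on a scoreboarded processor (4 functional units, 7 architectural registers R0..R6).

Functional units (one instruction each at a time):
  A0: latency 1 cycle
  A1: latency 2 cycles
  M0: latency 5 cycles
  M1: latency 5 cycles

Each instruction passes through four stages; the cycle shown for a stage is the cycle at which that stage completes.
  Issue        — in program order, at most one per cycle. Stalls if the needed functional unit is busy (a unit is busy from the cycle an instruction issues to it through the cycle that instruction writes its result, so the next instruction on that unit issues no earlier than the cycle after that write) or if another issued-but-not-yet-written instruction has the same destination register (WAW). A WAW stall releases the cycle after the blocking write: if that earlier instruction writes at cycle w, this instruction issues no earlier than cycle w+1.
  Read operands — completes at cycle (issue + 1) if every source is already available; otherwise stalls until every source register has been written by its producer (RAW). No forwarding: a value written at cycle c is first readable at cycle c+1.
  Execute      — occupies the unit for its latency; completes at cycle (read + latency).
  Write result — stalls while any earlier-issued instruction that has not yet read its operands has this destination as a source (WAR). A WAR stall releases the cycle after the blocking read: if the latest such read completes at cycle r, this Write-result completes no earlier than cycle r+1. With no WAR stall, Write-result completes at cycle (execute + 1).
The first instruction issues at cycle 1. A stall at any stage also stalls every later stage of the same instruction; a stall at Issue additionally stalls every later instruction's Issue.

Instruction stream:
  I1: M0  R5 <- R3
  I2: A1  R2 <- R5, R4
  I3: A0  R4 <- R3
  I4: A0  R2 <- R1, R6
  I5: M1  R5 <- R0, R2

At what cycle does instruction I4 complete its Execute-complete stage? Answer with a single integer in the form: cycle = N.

cycle = 15

I1: IS=1 RO=2 EX=7 WR=8
I2: IS=2 RO=9 EX=11 WR=12  [RAW R5: wait I1 write@8]
I3: IS=3 RO=4 EX=5 WR=10  [WAR R4: wait I2 read@9]
I4: IS=13 RO=14 EX=15 WR=16  [WAW R2: wait I2 write@12]
I5: IS=14 RO=17 EX=22 WR=23  [RAW R2: wait I4 write@16]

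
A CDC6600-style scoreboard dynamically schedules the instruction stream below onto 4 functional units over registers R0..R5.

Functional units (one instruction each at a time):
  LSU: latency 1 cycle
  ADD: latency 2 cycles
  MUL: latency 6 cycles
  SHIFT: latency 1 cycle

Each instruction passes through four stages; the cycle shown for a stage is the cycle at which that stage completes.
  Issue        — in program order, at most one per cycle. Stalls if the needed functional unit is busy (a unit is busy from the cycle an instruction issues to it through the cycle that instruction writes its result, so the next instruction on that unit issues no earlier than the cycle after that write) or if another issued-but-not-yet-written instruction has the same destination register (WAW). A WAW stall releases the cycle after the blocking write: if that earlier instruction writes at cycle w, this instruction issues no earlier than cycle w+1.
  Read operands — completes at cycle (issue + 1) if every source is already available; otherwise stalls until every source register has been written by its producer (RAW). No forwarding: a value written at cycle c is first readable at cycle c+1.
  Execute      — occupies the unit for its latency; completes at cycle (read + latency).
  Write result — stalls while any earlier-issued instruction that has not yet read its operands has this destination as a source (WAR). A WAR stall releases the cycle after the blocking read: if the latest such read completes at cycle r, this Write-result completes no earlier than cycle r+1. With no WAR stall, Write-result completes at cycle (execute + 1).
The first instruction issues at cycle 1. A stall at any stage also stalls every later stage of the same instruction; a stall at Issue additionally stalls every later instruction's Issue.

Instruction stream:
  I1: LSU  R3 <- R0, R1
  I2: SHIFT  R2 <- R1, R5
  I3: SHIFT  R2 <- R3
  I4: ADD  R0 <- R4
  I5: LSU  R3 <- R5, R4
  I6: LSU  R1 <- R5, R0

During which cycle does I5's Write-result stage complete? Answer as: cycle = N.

cycle = 11

I1  is:1  ro:2  ex:3  wr:4
I2  is:2  ro:3  ex:4  wr:5
I3  is:6  ro:7  ex:8  wr:9  — struct: SHIFT busy until I2 writes@5
I4  is:7  ro:8  ex:10  wr:11
I5  is:8  ro:9  ex:10  wr:11
I6  is:12  ro:13  ex:14  wr:15  — struct: LSU busy until I5 writes@11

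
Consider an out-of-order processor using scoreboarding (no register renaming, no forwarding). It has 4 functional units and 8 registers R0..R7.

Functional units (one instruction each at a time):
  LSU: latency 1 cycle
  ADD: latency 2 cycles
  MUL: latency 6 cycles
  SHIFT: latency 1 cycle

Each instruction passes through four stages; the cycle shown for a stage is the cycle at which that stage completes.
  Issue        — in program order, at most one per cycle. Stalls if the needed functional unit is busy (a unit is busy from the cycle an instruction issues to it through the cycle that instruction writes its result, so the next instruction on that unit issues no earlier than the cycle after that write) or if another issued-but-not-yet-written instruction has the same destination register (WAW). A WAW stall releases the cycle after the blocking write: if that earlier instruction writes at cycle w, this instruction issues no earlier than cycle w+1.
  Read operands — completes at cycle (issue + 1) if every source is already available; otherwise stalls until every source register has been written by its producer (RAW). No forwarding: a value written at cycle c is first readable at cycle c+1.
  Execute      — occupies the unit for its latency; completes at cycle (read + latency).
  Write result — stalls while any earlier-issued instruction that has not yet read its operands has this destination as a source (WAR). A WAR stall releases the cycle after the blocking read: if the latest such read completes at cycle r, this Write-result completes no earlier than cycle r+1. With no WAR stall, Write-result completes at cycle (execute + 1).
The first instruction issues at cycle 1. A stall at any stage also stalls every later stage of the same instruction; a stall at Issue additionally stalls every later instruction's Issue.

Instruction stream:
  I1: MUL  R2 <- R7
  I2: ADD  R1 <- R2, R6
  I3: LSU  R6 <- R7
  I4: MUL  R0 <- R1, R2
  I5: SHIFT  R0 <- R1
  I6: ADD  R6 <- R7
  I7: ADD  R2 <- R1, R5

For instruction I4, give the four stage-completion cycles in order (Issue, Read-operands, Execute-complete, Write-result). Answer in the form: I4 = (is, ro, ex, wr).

I4 = (10, 14, 20, 21)

1) issue 1, read 2, done 8, write 9
2) issue 2, read 10, done 12, write 13  <RAW R2: wait I1 write@9>
3) issue 3, read 4, done 5, write 11  <WAR R6: wait I2 read@10>
4) issue 10, read 14, done 20, write 21  <struct: MUL busy until I1 writes@9 / RAW R1: wait I2 write@13>
5) issue 22, read 23, done 24, write 25  <WAW R0: wait I4 write@21>
6) issue 23, read 24, done 26, write 27
7) issue 28, read 29, done 31, write 32  <struct: ADD busy until I6 writes@27>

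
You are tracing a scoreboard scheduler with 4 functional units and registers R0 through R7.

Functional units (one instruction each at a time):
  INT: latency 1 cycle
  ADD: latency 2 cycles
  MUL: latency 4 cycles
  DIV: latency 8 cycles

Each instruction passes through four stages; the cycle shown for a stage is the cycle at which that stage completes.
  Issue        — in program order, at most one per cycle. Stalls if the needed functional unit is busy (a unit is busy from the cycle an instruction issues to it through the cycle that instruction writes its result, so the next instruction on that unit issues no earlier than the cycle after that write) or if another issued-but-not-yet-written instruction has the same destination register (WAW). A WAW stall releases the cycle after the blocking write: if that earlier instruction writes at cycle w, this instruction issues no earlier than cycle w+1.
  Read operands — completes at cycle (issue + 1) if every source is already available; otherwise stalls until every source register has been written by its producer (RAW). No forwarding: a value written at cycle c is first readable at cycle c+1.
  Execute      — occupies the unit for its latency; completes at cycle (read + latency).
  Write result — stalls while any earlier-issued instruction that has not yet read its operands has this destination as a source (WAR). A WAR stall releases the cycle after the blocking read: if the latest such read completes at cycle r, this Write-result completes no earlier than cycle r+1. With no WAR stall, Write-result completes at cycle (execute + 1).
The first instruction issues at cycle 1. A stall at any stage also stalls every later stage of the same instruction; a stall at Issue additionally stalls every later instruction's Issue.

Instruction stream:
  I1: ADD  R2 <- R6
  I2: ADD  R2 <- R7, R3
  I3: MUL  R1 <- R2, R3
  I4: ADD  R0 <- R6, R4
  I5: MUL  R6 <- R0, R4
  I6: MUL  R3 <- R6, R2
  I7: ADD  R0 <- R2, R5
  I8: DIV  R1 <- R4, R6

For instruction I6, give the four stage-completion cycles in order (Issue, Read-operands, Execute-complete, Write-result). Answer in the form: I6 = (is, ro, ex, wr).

I6 = (24, 25, 29, 30)

1) issue 1, read 2, done 4, write 5
2) issue 6, read 7, done 9, write 10  <struct: ADD busy until I1 writes@5>
3) issue 7, read 11, done 15, write 16  <RAW R2: wait I2 write@10>
4) issue 11, read 12, done 14, write 15  <struct: ADD busy until I2 writes@10>
5) issue 17, read 18, done 22, write 23  <struct: MUL busy until I3 writes@16>
6) issue 24, read 25, done 29, write 30  <struct: MUL busy until I5 writes@23>
7) issue 25, read 26, done 28, write 29
8) issue 26, read 27, done 35, write 36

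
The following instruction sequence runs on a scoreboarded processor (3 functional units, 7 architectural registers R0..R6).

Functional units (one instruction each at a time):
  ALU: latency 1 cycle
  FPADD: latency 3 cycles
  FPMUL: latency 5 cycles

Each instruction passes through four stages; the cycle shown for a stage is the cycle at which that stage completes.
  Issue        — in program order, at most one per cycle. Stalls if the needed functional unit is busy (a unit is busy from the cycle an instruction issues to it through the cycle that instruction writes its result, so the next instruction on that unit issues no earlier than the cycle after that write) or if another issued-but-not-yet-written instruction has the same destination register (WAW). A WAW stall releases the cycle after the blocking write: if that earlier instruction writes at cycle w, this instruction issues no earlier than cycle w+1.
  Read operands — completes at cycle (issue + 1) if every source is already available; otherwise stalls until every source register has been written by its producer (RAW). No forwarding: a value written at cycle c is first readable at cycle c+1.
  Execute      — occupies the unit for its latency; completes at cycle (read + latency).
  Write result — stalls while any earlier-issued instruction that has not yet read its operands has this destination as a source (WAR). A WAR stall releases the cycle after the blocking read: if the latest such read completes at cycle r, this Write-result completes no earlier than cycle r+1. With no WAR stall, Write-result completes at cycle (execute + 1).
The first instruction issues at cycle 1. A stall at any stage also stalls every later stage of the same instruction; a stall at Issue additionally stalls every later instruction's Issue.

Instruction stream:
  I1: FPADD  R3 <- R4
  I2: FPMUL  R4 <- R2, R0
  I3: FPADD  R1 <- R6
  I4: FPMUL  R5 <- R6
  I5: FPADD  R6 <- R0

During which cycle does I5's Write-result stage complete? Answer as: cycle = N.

I1: IS=1 RO=2 EX=5 WR=6
I2: IS=2 RO=3 EX=8 WR=9
I3: IS=7 RO=8 EX=11 WR=12  [struct: FPADD busy until I1 writes@6]
I4: IS=10 RO=11 EX=16 WR=17  [struct: FPMUL busy until I2 writes@9]
I5: IS=13 RO=14 EX=17 WR=18  [struct: FPADD busy until I3 writes@12]

cycle = 18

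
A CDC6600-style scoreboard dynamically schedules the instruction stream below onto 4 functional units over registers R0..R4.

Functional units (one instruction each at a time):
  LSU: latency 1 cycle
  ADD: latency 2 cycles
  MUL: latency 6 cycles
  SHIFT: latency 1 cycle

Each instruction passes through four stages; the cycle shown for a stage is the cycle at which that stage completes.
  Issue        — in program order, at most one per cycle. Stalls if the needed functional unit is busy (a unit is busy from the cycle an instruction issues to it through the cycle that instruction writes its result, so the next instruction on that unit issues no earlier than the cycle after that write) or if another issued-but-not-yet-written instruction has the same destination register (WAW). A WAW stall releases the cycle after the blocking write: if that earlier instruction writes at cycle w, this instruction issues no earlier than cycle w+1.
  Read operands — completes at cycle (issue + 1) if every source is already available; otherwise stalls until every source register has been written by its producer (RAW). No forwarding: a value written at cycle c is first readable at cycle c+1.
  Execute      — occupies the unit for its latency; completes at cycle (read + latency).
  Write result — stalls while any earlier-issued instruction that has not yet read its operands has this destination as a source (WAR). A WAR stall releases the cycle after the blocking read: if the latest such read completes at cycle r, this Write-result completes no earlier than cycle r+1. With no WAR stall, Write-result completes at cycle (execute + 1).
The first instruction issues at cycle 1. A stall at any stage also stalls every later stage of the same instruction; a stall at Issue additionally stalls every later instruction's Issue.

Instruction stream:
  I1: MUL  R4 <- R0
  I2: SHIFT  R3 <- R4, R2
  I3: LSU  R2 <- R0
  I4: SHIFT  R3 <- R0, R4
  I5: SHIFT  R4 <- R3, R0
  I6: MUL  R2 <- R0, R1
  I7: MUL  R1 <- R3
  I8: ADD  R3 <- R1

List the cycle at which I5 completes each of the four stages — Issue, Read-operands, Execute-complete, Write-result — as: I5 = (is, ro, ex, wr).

c1: I1→MUL
c2: I1 RO, I2→SHIFT
c3: I3→LSU
c4: I3 RO
c5: I3 EX
c8: I1 EX
c9: I1 WR R4
c10: I2 RO
c11: I2 EX, I3 WR R2
c12: I2 WR R3
c13: I4→SHIFT
c14: I4 RO
c15: I4 EX
c16: I4 WR R3
c17: I5→SHIFT
c18: I5 RO, I6→MUL
c19: I5 EX, I6 RO
c20: I5 WR R4
c25: I6 EX
c26: I6 WR R2
c27: I7→MUL
c28: I7 RO, I8→ADD
c34: I7 EX
c35: I7 WR R1
c36: I8 RO
c38: I8 EX
c39: I8 WR R3

I5 = (17, 18, 19, 20)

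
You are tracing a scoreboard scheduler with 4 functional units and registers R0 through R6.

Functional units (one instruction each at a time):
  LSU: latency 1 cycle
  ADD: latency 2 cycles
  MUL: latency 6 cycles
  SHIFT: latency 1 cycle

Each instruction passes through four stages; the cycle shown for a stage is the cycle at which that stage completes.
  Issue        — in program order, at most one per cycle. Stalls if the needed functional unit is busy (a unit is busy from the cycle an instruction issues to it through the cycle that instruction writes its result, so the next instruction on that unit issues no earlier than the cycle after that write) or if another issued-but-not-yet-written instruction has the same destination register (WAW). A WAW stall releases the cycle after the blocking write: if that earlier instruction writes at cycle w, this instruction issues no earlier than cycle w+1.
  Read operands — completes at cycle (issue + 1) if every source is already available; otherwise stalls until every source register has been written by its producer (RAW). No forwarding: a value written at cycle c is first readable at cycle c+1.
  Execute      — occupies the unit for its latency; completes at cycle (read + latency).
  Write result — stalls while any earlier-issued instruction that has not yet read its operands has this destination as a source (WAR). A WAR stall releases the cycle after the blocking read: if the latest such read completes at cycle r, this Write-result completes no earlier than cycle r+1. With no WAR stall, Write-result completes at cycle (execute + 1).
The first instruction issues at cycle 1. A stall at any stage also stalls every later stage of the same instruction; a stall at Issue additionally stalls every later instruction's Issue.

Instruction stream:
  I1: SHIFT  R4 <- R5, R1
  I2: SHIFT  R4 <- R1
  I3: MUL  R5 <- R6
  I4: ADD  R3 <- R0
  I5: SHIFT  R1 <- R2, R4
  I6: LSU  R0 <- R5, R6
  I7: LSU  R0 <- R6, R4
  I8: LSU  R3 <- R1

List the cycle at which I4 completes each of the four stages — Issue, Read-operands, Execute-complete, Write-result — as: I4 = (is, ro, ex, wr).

I4 = (7, 8, 10, 11)

cycle 1: I1 issues→SHIFT
cycle 2: I1 reads
cycle 3: I1 exec-done
cycle 4: I1 writes R4
cycle 5: I2 issues→SHIFT
cycle 6: I2 reads · I3 issues→MUL
cycle 7: I2 exec-done · I3 reads · I4 issues→ADD
cycle 8: I2 writes R4 · I4 reads
cycle 9: I5 issues→SHIFT
cycle 10: I4 exec-done · I5 reads · I6 issues→LSU
cycle 11: I4 writes R3 · I5 exec-done
cycle 12: I5 writes R1
cycle 13: I3 exec-done
cycle 14: I3 writes R5
cycle 15: I6 reads
cycle 16: I6 exec-done
cycle 17: I6 writes R0
cycle 18: I7 issues→LSU
cycle 19: I7 reads
cycle 20: I7 exec-done
cycle 21: I7 writes R0
cycle 22: I8 issues→LSU
cycle 23: I8 reads
cycle 24: I8 exec-done
cycle 25: I8 writes R3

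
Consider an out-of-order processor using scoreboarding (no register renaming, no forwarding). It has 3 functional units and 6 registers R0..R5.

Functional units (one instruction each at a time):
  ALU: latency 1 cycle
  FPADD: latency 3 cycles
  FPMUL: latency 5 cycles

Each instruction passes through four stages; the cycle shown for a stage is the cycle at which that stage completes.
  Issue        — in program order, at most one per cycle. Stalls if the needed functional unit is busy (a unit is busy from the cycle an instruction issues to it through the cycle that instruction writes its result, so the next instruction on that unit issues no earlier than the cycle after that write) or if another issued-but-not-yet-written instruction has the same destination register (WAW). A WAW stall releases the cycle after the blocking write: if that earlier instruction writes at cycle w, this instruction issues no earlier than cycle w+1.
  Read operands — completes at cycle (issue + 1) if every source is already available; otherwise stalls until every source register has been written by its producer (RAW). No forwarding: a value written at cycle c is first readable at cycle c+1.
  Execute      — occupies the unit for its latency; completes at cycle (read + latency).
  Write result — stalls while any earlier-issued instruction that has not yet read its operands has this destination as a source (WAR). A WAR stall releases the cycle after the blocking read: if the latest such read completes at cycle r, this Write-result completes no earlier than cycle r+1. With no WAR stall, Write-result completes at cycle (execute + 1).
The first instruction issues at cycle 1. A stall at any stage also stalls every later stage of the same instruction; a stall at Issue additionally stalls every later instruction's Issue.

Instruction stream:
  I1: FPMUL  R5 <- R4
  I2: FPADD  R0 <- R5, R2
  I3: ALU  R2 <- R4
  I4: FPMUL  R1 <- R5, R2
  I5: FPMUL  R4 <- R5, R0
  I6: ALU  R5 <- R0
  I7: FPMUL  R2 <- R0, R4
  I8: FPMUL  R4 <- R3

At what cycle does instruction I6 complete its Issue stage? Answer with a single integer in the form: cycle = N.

cycle = 19

I1: IS=1 RO=2 EX=7 WR=8
I2: IS=2 RO=9 EX=12 WR=13  [RAW R5: wait I1 write@8]
I3: IS=3 RO=4 EX=5 WR=10  [WAR R2: wait I2 read@9]
I4: IS=9 RO=11 EX=16 WR=17  [struct: FPMUL busy until I1 writes@8; RAW R2: wait I3 write@10]
I5: IS=18 RO=19 EX=24 WR=25  [struct: FPMUL busy until I4 writes@17]
I6: IS=19 RO=20 EX=21 WR=22
I7: IS=26 RO=27 EX=32 WR=33  [struct: FPMUL busy until I5 writes@25]
I8: IS=34 RO=35 EX=40 WR=41  [struct: FPMUL busy until I7 writes@33]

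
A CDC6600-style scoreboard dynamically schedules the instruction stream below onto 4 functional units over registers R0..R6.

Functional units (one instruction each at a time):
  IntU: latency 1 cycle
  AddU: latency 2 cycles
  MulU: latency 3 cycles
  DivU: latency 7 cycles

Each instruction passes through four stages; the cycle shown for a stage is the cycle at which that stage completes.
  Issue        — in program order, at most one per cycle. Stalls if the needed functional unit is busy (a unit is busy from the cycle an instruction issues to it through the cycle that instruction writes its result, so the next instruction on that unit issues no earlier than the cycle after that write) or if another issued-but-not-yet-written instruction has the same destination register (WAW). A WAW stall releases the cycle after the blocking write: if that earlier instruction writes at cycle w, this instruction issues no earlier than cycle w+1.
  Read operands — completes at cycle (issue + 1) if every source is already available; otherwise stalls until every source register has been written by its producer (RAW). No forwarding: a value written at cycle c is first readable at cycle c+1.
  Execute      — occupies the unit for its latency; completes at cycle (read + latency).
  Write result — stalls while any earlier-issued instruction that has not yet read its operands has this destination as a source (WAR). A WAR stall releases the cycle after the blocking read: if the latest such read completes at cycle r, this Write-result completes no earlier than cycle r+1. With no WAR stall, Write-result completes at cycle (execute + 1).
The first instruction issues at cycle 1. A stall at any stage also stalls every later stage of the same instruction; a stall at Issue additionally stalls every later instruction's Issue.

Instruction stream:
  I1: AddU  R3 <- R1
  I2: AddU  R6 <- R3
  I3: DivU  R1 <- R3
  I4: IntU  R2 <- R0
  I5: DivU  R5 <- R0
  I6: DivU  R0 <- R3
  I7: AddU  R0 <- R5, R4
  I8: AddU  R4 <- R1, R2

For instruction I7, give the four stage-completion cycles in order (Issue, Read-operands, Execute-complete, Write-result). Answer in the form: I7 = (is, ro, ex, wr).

cycle 1: I1 issues→AddU
cycle 2: I1 reads
cycle 4: I1 exec-done
cycle 5: I1 writes R3
cycle 6: I2 issues→AddU
cycle 7: I2 reads; I3 issues→DivU
cycle 8: I3 reads; I4 issues→IntU
cycle 9: I2 exec-done; I4 reads
cycle 10: I2 writes R6; I4 exec-done
cycle 11: I4 writes R2
cycle 15: I3 exec-done
cycle 16: I3 writes R1
cycle 17: I5 issues→DivU
cycle 18: I5 reads
cycle 25: I5 exec-done
cycle 26: I5 writes R5
cycle 27: I6 issues→DivU
cycle 28: I6 reads
cycle 35: I6 exec-done
cycle 36: I6 writes R0
cycle 37: I7 issues→AddU
cycle 38: I7 reads
cycle 40: I7 exec-done
cycle 41: I7 writes R0
cycle 42: I8 issues→AddU
cycle 43: I8 reads
cycle 45: I8 exec-done
cycle 46: I8 writes R4

I7 = (37, 38, 40, 41)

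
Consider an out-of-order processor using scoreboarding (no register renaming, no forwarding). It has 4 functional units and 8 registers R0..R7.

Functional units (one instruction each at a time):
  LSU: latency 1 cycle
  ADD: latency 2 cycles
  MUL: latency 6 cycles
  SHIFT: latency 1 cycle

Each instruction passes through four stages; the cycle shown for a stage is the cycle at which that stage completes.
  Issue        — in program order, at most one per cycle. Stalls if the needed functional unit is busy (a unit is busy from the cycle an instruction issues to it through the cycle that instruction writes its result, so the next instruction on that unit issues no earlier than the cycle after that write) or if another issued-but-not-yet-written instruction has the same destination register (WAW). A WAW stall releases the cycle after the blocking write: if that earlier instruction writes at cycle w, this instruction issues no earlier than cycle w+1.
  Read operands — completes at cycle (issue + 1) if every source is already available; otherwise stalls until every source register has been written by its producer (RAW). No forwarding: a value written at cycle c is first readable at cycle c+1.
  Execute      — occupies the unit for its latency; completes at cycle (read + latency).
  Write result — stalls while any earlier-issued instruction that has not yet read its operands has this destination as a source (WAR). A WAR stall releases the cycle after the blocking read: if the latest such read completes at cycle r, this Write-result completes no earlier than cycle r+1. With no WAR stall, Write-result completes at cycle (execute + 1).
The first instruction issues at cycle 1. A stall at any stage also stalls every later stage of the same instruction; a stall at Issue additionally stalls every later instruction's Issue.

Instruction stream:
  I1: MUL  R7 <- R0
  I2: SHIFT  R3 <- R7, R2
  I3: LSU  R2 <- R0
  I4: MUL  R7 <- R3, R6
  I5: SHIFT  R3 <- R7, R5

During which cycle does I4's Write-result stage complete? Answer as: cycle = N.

c1: I1 issues→MUL
c2: I1 reads · I2 issues→SHIFT
c3: I3 issues→LSU
c4: I3 reads
c5: I3 exec-done
c8: I1 exec-done
c9: I1 writes R7
c10: I2 reads · I4 issues→MUL
c11: I2 exec-done · I3 writes R2
c12: I2 writes R3
c13: I4 reads · I5 issues→SHIFT
c19: I4 exec-done
c20: I4 writes R7
c21: I5 reads
c22: I5 exec-done
c23: I5 writes R3

cycle = 20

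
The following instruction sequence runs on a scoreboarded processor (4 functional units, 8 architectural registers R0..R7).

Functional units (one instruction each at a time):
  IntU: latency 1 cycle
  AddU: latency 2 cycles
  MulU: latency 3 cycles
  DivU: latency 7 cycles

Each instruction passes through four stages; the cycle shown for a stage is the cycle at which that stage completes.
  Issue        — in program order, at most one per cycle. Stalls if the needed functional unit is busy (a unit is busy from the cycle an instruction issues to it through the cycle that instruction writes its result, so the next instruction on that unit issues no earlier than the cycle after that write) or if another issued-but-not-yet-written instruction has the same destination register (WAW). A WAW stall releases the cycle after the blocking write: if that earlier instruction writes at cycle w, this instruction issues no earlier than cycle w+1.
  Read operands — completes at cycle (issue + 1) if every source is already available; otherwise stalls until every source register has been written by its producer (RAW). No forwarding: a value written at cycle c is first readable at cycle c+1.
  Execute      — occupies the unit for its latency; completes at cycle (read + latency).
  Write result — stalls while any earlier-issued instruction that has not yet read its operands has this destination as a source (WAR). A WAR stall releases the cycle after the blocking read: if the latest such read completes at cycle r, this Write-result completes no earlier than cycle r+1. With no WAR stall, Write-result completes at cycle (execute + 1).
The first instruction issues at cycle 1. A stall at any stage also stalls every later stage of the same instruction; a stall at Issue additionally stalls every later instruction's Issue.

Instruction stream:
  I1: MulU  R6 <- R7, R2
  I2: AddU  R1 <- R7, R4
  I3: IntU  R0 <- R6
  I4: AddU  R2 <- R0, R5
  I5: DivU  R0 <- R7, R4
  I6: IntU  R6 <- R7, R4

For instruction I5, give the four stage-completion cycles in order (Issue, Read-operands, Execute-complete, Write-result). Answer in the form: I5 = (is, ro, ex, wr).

  I1 | 1 | 2 | 5 | 6
  I2 | 2 | 3 | 5 | 6
  I3 | 3 | 7 | 8 | 9   RAW R6: wait I1 write@6
  I4 | 7 | 10 | 12 | 13   struct: AddU busy until I2 writes@6 · RAW R0: wait I3 write@9
  I5 | 10 | 11 | 18 | 19   WAW R0: wait I3 write@9
  I6 | 11 | 12 | 13 | 14

I5 = (10, 11, 18, 19)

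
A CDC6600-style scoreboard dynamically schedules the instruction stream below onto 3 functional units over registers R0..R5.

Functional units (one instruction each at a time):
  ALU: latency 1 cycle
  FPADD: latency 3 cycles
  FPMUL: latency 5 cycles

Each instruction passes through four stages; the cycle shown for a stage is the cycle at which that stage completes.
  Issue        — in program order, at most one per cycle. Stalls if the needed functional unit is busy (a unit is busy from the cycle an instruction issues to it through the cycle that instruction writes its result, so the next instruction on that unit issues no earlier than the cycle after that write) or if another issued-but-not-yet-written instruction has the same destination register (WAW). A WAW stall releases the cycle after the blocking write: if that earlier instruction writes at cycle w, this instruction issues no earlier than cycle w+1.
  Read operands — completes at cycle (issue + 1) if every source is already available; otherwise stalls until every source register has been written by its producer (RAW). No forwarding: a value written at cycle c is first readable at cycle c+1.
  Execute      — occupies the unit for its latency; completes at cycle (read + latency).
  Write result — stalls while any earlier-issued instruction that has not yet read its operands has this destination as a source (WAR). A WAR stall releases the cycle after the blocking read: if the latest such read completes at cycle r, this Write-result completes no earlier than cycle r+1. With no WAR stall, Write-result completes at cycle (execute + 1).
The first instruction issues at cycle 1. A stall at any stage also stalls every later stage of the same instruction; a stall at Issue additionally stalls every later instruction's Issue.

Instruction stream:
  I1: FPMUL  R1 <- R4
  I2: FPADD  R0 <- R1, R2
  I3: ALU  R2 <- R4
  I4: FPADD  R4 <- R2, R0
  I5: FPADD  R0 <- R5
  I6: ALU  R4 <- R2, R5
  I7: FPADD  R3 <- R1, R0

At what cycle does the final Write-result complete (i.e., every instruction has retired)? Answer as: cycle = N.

  I1 | 1 | 2 | 7 | 8
  I2 | 2 | 9 | 12 | 13   RAW R1: wait I1 write@8
  I3 | 3 | 4 | 5 | 10   WAR R2: wait I2 read@9
  I4 | 14 | 15 | 18 | 19   struct: FPADD busy until I2 writes@13
  I5 | 20 | 21 | 24 | 25   struct: FPADD busy until I4 writes@19
  I6 | 21 | 22 | 23 | 24
  I7 | 26 | 27 | 30 | 31   struct: FPADD busy until I5 writes@25

cycle = 31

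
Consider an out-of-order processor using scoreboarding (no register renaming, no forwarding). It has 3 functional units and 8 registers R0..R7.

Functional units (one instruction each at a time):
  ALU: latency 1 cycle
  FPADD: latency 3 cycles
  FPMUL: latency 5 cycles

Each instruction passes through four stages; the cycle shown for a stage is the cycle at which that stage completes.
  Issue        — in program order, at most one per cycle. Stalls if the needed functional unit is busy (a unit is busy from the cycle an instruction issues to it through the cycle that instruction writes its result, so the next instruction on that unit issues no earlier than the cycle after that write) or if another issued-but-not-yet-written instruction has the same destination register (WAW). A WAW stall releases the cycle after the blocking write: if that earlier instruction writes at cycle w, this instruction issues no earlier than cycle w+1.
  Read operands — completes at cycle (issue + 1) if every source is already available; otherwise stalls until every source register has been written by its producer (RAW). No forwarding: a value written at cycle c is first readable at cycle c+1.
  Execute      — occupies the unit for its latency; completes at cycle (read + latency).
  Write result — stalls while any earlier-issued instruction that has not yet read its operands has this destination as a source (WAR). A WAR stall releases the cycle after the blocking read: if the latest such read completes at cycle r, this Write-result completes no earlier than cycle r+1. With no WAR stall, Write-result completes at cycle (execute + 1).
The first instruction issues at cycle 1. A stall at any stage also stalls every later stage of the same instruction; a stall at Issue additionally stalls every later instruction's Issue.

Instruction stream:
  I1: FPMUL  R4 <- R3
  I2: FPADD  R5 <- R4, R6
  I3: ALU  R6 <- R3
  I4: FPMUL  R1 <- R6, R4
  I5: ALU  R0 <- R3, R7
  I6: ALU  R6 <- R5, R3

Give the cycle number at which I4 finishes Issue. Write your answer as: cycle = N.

cycle = 9

[I1] 1/2/7/8
[I2] 2/9/12/13  (RAW R4: wait I1 write@8)
[I3] 3/4/5/10  (WAR R6: wait I2 read@9)
[I4] 9/11/16/17  (struct: FPMUL busy until I1 writes@8; RAW R6: wait I3 write@10)
[I5] 11/12/13/14  (struct: ALU busy until I3 writes@10)
[I6] 15/16/17/18  (struct: ALU busy until I5 writes@14)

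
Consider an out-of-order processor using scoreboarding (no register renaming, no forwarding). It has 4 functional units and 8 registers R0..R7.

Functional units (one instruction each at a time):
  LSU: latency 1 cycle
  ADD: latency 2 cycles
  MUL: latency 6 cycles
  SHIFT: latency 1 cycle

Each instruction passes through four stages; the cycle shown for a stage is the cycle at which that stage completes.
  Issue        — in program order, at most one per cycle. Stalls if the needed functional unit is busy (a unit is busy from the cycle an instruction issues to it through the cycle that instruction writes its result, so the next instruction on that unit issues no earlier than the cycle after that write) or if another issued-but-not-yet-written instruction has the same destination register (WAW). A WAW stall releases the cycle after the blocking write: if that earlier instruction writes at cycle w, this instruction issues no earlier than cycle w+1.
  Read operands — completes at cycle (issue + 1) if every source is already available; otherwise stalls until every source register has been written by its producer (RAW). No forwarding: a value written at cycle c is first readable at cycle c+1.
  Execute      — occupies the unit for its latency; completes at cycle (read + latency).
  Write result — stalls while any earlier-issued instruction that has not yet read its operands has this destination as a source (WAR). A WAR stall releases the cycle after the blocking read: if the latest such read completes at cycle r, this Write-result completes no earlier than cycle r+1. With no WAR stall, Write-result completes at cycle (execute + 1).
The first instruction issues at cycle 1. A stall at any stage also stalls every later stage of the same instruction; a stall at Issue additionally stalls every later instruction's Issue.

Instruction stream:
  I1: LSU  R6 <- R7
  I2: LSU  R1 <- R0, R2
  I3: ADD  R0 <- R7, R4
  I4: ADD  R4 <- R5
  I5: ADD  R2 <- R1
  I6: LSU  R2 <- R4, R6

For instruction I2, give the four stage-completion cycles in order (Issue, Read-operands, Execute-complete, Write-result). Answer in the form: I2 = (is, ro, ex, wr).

I2 = (5, 6, 7, 8)

c1: I1→LSU
c2: I1 RO
c3: I1 EX
c4: I1 WR R6
c5: I2→LSU
c6: I2 RO · I3→ADD
c7: I2 EX · I3 RO
c8: I2 WR R1
c9: I3 EX
c10: I3 WR R0
c11: I4→ADD
c12: I4 RO
c14: I4 EX
c15: I4 WR R4
c16: I5→ADD
c17: I5 RO
c19: I5 EX
c20: I5 WR R2
c21: I6→LSU
c22: I6 RO
c23: I6 EX
c24: I6 WR R2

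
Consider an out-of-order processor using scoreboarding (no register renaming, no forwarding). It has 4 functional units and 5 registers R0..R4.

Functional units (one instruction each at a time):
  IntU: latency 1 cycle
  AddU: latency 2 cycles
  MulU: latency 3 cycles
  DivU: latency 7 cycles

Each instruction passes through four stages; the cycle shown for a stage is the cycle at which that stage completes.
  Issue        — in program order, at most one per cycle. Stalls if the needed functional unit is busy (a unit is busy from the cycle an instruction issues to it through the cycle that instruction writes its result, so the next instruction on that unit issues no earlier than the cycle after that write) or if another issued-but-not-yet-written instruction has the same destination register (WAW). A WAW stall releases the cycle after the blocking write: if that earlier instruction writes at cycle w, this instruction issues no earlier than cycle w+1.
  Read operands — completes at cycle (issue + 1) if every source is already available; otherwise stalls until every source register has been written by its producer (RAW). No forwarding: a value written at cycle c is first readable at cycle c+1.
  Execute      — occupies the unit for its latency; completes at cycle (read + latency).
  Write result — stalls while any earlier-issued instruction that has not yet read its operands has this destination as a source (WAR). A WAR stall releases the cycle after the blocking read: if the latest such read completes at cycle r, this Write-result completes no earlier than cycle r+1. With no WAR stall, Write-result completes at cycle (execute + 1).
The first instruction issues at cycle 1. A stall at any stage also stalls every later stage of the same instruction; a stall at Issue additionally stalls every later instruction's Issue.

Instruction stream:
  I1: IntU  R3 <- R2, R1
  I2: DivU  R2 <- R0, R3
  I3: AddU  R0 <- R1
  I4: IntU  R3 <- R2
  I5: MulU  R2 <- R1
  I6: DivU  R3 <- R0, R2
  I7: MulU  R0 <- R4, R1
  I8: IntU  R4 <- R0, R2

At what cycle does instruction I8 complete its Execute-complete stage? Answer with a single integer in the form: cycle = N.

c1: I1→IntU
c2: I1 RO · I2→DivU
c3: I1 EX · I3→AddU
c4: I1 WR R3 · I3 RO
c5: I2 RO · I4→IntU
c6: I3 EX
c7: I3 WR R0
c12: I2 EX
c13: I2 WR R2
c14: I4 RO · I5→MulU
c15: I4 EX · I5 RO
c16: I4 WR R3
c17: I6→DivU
c18: I5 EX
c19: I5 WR R2
c20: I6 RO · I7→MulU
c21: I7 RO · I8→IntU
c24: I7 EX
c25: I7 WR R0
c26: I8 RO
c27: I6 EX · I8 EX
c28: I6 WR R3 · I8 WR R4

cycle = 27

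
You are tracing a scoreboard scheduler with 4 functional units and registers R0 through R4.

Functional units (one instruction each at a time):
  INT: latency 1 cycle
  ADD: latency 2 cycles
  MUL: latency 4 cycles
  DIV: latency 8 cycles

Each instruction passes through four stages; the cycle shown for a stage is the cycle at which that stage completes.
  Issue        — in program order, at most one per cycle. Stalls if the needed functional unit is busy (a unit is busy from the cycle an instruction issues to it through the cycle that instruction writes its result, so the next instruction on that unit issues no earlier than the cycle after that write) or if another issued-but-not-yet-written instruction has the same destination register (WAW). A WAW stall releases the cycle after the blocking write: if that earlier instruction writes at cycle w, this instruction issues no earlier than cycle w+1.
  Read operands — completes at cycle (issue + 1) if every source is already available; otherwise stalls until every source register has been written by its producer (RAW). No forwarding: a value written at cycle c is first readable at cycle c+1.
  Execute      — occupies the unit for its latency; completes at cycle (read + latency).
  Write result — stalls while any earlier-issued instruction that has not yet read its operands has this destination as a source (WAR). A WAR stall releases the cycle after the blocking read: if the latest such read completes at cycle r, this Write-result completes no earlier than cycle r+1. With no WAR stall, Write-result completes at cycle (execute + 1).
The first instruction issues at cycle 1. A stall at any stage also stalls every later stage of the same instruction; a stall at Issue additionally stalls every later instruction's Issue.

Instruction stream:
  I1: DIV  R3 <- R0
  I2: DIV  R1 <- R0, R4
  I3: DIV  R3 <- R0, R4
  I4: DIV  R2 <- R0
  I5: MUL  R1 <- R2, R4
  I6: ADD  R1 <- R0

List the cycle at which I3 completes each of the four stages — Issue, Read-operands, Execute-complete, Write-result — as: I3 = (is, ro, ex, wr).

I3 = (23, 24, 32, 33)

  I1 | 1 | 2 | 10 | 11
  I2 | 12 | 13 | 21 | 22   struct: DIV busy until I1 writes@11
  I3 | 23 | 24 | 32 | 33   struct: DIV busy until I2 writes@22
  I4 | 34 | 35 | 43 | 44   struct: DIV busy until I3 writes@33
  I5 | 35 | 45 | 49 | 50   RAW R2: wait I4 write@44
  I6 | 51 | 52 | 54 | 55   WAW R1: wait I5 write@50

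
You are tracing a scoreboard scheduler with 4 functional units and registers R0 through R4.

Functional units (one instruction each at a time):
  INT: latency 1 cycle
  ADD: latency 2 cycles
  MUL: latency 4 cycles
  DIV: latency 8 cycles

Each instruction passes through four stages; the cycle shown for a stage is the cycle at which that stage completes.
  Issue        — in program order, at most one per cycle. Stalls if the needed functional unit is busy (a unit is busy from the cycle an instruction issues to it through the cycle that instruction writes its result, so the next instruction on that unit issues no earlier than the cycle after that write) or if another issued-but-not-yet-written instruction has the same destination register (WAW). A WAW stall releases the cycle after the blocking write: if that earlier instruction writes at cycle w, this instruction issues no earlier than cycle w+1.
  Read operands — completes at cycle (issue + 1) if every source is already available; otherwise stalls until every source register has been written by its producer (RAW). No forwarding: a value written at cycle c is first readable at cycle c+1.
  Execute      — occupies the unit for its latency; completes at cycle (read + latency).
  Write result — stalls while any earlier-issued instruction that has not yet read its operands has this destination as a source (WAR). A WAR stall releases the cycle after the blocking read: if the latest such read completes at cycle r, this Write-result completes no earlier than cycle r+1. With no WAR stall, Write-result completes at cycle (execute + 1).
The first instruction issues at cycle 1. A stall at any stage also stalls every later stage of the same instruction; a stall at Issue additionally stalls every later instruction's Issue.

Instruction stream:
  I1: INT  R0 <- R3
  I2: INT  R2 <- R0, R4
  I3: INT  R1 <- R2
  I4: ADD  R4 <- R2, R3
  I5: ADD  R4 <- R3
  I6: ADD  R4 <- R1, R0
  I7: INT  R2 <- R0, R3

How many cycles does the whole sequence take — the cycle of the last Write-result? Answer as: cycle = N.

c1: I1→INT
c2: I1 RO
c3: I1 EX
c4: I1 WR R0
c5: I2→INT
c6: I2 RO
c7: I2 EX
c8: I2 WR R2
c9: I3→INT
c10: I3 RO, I4→ADD
c11: I3 EX, I4 RO
c12: I3 WR R1
c13: I4 EX
c14: I4 WR R4
c15: I5→ADD
c16: I5 RO
c18: I5 EX
c19: I5 WR R4
c20: I6→ADD
c21: I6 RO, I7→INT
c22: I7 RO
c23: I6 EX, I7 EX
c24: I6 WR R4, I7 WR R2

cycle = 24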